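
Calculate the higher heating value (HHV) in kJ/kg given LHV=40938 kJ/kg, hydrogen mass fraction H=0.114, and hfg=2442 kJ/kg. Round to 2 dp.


HHV = LHV + hfg * 9 * H
Water addition = 2442 * 9 * 0.114 = 2505.492 kJ/kg
HHV = 40938 + 2505.492 = 43443.49 kJ/kg


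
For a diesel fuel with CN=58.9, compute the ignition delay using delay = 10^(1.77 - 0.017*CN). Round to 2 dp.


delay = 10^(1.77 - 0.017*CN)
Exponent = 1.77 - 0.017*58.9 = 0.7687
delay = 10^0.7687 = 5.87 ms


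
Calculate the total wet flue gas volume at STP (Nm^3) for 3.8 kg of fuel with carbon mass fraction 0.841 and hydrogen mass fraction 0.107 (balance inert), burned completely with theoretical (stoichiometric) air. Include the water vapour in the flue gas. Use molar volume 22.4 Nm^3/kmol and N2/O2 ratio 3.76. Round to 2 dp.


Per kg fuel: CO2 = (C/12 kmol)*22.4 = (0.841/12)*22.4 = 1.56987 Nm^3
Per kg fuel: H2O = (H/2 kmol)*22.4 = (0.107/2)*22.4 = 1.19840 Nm^3
O2 needed per kg fuel = C/12 + H/4 = 0.841/12 + 0.107/4 = 0.09683333 kmol
Per kg fuel: N2 = O2*3.76*22.4 = 0.09683333*3.76*22.4 = 8.15569 Nm^3
Total per kg = 1.56987 + 1.19840 + 8.15569 = 10.92396 Nm^3
Total = 10.92396 * 3.8 = 41.51 Nm^3


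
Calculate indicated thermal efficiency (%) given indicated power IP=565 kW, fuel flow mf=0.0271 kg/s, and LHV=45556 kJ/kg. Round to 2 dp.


eta_ith = (IP / (mf * LHV)) * 100
Denominator = 0.0271 * 45556 = 1234.5676 kW
eta_ith = (565 / 1234.5676) * 100 = 45.77%


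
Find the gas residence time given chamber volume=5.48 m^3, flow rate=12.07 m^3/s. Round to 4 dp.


tau = V / Q_flow
tau = 5.48 / 12.07 = 0.4540 s


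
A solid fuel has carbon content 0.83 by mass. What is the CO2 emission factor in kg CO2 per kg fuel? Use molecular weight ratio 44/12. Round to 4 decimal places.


EF = C_frac * (M_CO2 / M_C)
EF = 0.83 * (44/12)
EF = 0.83 * 3.666667 = 3.0433 kg_CO2/kg_fuel


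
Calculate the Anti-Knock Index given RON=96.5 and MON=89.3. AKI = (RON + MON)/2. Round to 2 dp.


AKI = (RON + MON) / 2
AKI = (96.5 + 89.3) / 2
AKI = 185.8 / 2 = 92.90


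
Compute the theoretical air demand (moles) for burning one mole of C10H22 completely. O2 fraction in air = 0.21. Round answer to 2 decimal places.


Balanced combustion: C10H22 + 15.5 O2 -> 10 CO2 + 11 H2O
O2 needed = C + H/4 = 10 + 22/4 = 15.50 moles
Air moles = O2 / 0.21 = 15.50 / 0.21 = 73.81 moles air


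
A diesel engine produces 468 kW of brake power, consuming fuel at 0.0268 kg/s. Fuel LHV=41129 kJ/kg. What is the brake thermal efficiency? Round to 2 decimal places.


eta_BTE = (BP / (mf * LHV)) * 100
Denominator = 0.0268 * 41129 = 1102.2572 kW
eta_BTE = (468 / 1102.2572) * 100 = 42.46%


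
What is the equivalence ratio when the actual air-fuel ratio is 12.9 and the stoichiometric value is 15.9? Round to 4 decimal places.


phi = AFR_stoich / AFR_actual
phi = 15.9 / 12.9 = 1.2326


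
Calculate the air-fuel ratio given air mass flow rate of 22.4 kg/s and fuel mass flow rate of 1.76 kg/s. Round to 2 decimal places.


AFR = m_air / m_fuel
AFR = 22.4 / 1.76 = 12.73


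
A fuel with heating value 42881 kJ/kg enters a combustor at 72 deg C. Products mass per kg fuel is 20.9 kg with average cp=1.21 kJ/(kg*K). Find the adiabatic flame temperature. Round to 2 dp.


T_ad = T_in + Hc / (m_p * cp)
Denominator = 20.9 * 1.21 = 25.2890
Temperature rise = 42881 / 25.2890 = 1695.64 K
T_ad = 72 + 1695.64 = 1767.64 deg C


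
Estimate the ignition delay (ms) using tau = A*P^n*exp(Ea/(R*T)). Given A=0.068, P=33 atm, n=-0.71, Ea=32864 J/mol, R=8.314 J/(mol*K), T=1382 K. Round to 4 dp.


tau = A * P^n * exp(Ea/(R*T))
P^n = 33^(-0.71) = 0.08353243
Ea/(R*T) = 32864/(8.314*1382) = 2.860239
exp(Ea/(R*T)) = 17.465705
tau = 0.068 * 0.08353243 * 17.465705 = 0.0992 ms


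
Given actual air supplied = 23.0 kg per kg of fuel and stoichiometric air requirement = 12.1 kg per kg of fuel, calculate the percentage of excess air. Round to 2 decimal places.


Excess air = actual - stoichiometric = 23.0 - 12.1 = 10.90 kg/kg fuel
Excess air % = (excess / stoich) * 100 = (10.90 / 12.1) * 100 = 90.08%


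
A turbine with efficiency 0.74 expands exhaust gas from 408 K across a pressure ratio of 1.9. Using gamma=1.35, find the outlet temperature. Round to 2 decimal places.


T_out = T_in * (1 - eta * (1 - PR^(-(gamma-1)/gamma)))
Exponent = -(1.35-1)/1.35 = -0.25925926
PR^exp = 1.9^(-0.25925926) = 0.84670193
Factor = 1 - 0.74*(1 - 0.84670193) = 0.88655943
T_out = 408 * 0.88655943 = 361.72 K


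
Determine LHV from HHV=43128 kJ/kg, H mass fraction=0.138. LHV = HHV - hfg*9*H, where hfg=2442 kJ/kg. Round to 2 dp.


LHV = HHV - hfg * 9 * H
Water correction = 2442 * 9 * 0.138 = 3032.964 kJ/kg
LHV = 43128 - 3032.964 = 40095.04 kJ/kg


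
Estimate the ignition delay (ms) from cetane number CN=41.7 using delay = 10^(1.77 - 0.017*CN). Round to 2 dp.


delay = 10^(1.77 - 0.017*CN)
Exponent = 1.77 - 0.017*41.7 = 1.0611
delay = 10^1.0611 = 11.51 ms


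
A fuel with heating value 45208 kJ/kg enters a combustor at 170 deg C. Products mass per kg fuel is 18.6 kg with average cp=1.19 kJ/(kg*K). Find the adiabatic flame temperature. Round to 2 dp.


T_ad = T_in + Hc / (m_p * cp)
Denominator = 18.6 * 1.19 = 22.1340
Temperature rise = 45208 / 22.1340 = 2042.47 K
T_ad = 170 + 2042.47 = 2212.47 deg C


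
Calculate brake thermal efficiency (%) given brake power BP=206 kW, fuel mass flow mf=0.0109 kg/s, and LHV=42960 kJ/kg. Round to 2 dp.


eta_BTE = (BP / (mf * LHV)) * 100
Denominator = 0.0109 * 42960 = 468.2640 kW
eta_BTE = (206 / 468.2640) * 100 = 43.99%


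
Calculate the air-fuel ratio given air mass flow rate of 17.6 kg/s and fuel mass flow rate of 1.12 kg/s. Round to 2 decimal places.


AFR = m_air / m_fuel
AFR = 17.6 / 1.12 = 15.71


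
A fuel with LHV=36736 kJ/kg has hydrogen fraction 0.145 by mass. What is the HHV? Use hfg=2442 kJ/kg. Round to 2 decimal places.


HHV = LHV + hfg * 9 * H
Water addition = 2442 * 9 * 0.145 = 3186.810 kJ/kg
HHV = 36736 + 3186.810 = 39922.81 kJ/kg


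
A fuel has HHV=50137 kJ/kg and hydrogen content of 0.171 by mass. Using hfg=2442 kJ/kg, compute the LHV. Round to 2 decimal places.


LHV = HHV - hfg * 9 * H
Water correction = 2442 * 9 * 0.171 = 3758.238 kJ/kg
LHV = 50137 - 3758.238 = 46378.76 kJ/kg


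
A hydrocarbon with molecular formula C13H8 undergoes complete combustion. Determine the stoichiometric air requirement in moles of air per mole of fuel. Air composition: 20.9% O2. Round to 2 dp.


Balanced combustion: C13H8 + 15 O2 -> 13 CO2 + 4 H2O
O2 needed = C + H/4 = 13 + 8/4 = 15.00 moles
Air moles = O2 / 0.209 = 15.00 / 0.209 = 71.77 moles air


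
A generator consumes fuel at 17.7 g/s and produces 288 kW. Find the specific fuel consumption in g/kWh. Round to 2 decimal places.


SFC = (mf / BP) * 3600
Rate = 17.7 / 288 = 0.061458 g/(s*kW)
SFC = 0.061458 * 3600 = 221.25 g/kWh


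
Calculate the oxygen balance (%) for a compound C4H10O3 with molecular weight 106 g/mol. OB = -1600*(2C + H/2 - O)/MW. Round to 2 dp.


OB = -1600 * (2C + H/2 - O) / MW
Inner = 2*4 + 10/2 - 3 = 10.00
OB = -1600 * 10.00 / 106 = -150.94%


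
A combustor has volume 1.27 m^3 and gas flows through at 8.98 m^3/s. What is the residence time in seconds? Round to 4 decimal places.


tau = V / Q_flow
tau = 1.27 / 8.98 = 0.1414 s


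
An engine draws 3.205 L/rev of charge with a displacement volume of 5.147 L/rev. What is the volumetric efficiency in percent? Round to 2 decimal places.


eta_v = (V_actual / V_disp) * 100
Ratio = 3.205 / 5.147 = 0.6227
eta_v = 0.6227 * 100 = 62.27%


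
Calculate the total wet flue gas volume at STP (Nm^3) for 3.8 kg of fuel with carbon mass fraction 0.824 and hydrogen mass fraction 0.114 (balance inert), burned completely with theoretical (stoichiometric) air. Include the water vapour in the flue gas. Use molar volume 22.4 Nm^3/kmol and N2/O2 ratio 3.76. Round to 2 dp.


Per kg fuel: CO2 = (C/12 kmol)*22.4 = (0.824/12)*22.4 = 1.53813 Nm^3
Per kg fuel: H2O = (H/2 kmol)*22.4 = (0.114/2)*22.4 = 1.27680 Nm^3
O2 needed per kg fuel = C/12 + H/4 = 0.824/12 + 0.114/4 = 0.09716667 kmol
Per kg fuel: N2 = O2*3.76*22.4 = 0.09716667*3.76*22.4 = 8.18377 Nm^3
Total per kg = 1.53813 + 1.27680 + 8.18377 = 10.99870 Nm^3
Total = 10.99870 * 3.8 = 41.80 Nm^3


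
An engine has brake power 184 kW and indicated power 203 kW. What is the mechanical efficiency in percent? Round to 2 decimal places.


eta_mech = (BP / IP) * 100
Ratio = 184 / 203 = 0.9064
eta_mech = 0.9064 * 100 = 90.64%


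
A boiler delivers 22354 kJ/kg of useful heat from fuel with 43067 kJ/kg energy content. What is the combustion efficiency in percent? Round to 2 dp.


Efficiency = (Q_useful / Q_fuel) * 100
Efficiency = (22354 / 43067) * 100
Efficiency = 0.5191 * 100 = 51.91%


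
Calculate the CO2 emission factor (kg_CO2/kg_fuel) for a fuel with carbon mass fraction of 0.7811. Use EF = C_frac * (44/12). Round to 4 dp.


EF = C_frac * (M_CO2 / M_C)
EF = 0.7811 * (44/12)
EF = 0.7811 * 3.666667 = 2.8640 kg_CO2/kg_fuel


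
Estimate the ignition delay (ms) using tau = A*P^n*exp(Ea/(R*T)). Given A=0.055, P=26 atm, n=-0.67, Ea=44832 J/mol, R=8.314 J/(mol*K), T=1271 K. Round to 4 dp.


tau = A * P^n * exp(Ea/(R*T))
P^n = 26^(-0.67) = 0.11271140
Ea/(R*T) = 44832/(8.314*1271) = 4.242604
exp(Ea/(R*T)) = 69.588857
tau = 0.055 * 0.11271140 * 69.588857 = 0.4314 ms


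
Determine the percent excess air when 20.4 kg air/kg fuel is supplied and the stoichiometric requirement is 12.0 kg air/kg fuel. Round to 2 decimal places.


Excess air = actual - stoichiometric = 20.4 - 12.0 = 8.40 kg/kg fuel
Excess air % = (excess / stoich) * 100 = (8.40 / 12.0) * 100 = 70.00%


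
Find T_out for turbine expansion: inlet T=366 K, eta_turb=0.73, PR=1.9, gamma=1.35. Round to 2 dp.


T_out = T_in * (1 - eta * (1 - PR^(-(gamma-1)/gamma)))
Exponent = -(1.35-1)/1.35 = -0.25925926
PR^exp = 1.9^(-0.25925926) = 0.84670193
Factor = 1 - 0.73*(1 - 0.84670193) = 0.88809241
T_out = 366 * 0.88809241 = 325.04 K


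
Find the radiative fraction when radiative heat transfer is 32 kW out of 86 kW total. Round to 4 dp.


f_rad = Q_rad / Q_total
f_rad = 32 / 86 = 0.3721


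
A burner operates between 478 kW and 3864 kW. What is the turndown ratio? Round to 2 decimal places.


TDR = Q_max / Q_min
TDR = 3864 / 478 = 8.08


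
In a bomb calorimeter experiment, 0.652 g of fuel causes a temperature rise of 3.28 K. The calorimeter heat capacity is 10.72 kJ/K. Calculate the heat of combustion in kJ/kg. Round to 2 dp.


Hc = C_cal * delta_T / m_fuel
Q_released = 10.72 * 3.28 = 35.1616 kJ
m_fuel = 0.652 g = 0.652/1000 kg = 0.000652 kg
Hc = 35.1616 / 0.000652 = 53928.83 kJ/kg


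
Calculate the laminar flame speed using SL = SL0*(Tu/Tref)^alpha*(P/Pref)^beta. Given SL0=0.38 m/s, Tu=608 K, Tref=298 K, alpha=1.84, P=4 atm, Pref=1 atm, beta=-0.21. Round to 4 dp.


SL = SL0 * (Tu/Tref)^alpha * (P/Pref)^beta
T ratio = 608/298 = 2.04026846
(T ratio)^alpha = 2.04026846^1.84 = 3.713853
(P/Pref)^beta = 4^(-0.21) = 0.747425
SL = 0.38 * 3.713853 * 0.747425 = 1.0548 m/s


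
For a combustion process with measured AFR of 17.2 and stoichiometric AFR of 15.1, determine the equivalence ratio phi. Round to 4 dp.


phi = AFR_stoich / AFR_actual
phi = 15.1 / 17.2 = 0.8779


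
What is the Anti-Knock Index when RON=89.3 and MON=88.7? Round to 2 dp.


AKI = (RON + MON) / 2
AKI = (89.3 + 88.7) / 2
AKI = 178.0 / 2 = 89.00


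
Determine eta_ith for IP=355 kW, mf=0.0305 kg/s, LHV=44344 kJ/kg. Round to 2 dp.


eta_ith = (IP / (mf * LHV)) * 100
Denominator = 0.0305 * 44344 = 1352.4920 kW
eta_ith = (355 / 1352.4920) * 100 = 26.25%


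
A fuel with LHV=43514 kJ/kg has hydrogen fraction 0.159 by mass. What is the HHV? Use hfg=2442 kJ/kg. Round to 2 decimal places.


HHV = LHV + hfg * 9 * H
Water addition = 2442 * 9 * 0.159 = 3494.502 kJ/kg
HHV = 43514 + 3494.502 = 47008.50 kJ/kg


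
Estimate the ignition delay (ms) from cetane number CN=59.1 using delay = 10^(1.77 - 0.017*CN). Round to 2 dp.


delay = 10^(1.77 - 0.017*CN)
Exponent = 1.77 - 0.017*59.1 = 0.7653
delay = 10^0.7653 = 5.83 ms


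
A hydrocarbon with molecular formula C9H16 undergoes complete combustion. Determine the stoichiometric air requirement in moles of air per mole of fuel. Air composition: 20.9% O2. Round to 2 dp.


Balanced combustion: C9H16 + 13 O2 -> 9 CO2 + 8 H2O
O2 needed = C + H/4 = 9 + 16/4 = 13.00 moles
Air moles = O2 / 0.209 = 13.00 / 0.209 = 62.20 moles air


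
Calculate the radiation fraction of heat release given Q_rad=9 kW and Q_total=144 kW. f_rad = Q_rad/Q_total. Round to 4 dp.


f_rad = Q_rad / Q_total
f_rad = 9 / 144 = 0.0625


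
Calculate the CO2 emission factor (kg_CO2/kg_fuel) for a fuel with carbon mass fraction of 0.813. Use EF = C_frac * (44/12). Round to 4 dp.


EF = C_frac * (M_CO2 / M_C)
EF = 0.813 * (44/12)
EF = 0.813 * 3.666667 = 2.9810 kg_CO2/kg_fuel


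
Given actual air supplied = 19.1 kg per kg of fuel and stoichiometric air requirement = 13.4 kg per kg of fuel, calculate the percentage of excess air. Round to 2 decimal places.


Excess air = actual - stoichiometric = 19.1 - 13.4 = 5.70 kg/kg fuel
Excess air % = (excess / stoich) * 100 = (5.70 / 13.4) * 100 = 42.54%


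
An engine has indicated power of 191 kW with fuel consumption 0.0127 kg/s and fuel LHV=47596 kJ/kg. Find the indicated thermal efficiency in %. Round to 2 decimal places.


eta_ith = (IP / (mf * LHV)) * 100
Denominator = 0.0127 * 47596 = 604.4692 kW
eta_ith = (191 / 604.4692) * 100 = 31.60%


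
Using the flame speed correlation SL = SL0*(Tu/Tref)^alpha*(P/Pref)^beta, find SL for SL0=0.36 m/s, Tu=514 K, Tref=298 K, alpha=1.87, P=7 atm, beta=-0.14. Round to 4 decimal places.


SL = SL0 * (Tu/Tref)^alpha * (P/Pref)^beta
T ratio = 514/298 = 1.72483221
(T ratio)^alpha = 1.72483221^1.87 = 2.771511
(P/Pref)^beta = 7^(-0.14) = 0.761529
SL = 0.36 * 2.771511 * 0.761529 = 0.7598 m/s


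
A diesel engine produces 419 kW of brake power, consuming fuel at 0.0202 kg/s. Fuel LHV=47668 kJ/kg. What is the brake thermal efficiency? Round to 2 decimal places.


eta_BTE = (BP / (mf * LHV)) * 100
Denominator = 0.0202 * 47668 = 962.8936 kW
eta_BTE = (419 / 962.8936) * 100 = 43.51%


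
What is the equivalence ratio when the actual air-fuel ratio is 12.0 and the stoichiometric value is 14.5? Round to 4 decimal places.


phi = AFR_stoich / AFR_actual
phi = 14.5 / 12.0 = 1.2083


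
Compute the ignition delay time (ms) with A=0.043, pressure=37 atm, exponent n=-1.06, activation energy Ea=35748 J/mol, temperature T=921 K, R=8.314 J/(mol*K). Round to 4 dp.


tau = A * P^n * exp(Ea/(R*T))
P^n = 37^(-1.06) = 0.02176237
Ea/(R*T) = 35748/(8.314*921) = 4.668551
exp(Ea/(R*T)) = 106.543240
tau = 0.043 * 0.02176237 * 106.543240 = 0.0997 ms


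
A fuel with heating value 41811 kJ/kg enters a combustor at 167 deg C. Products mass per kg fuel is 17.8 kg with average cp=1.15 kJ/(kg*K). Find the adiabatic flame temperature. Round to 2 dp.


T_ad = T_in + Hc / (m_p * cp)
Denominator = 17.8 * 1.15 = 20.4700
Temperature rise = 41811 / 20.4700 = 2042.55 K
T_ad = 167 + 2042.55 = 2209.55 deg C


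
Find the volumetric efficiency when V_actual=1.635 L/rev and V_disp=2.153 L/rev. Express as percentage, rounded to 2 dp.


eta_v = (V_actual / V_disp) * 100
Ratio = 1.635 / 2.153 = 0.7594
eta_v = 0.7594 * 100 = 75.94%


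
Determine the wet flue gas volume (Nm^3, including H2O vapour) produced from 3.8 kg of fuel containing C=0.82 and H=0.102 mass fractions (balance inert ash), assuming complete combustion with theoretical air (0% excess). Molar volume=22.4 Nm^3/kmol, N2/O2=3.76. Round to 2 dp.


Per kg fuel: CO2 = (C/12 kmol)*22.4 = (0.82/12)*22.4 = 1.53067 Nm^3
Per kg fuel: H2O = (H/2 kmol)*22.4 = (0.102/2)*22.4 = 1.14240 Nm^3
O2 needed per kg fuel = C/12 + H/4 = 0.82/12 + 0.102/4 = 0.09383333 kmol
Per kg fuel: N2 = O2*3.76*22.4 = 0.09383333*3.76*22.4 = 7.90302 Nm^3
Total per kg = 1.53067 + 1.14240 + 7.90302 = 10.57609 Nm^3
Total = 10.57609 * 3.8 = 40.19 Nm^3


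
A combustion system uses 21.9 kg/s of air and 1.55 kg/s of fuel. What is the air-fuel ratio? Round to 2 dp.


AFR = m_air / m_fuel
AFR = 21.9 / 1.55 = 14.13


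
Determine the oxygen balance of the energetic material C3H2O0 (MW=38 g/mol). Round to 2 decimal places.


OB = -1600 * (2C + H/2 - O) / MW
Inner = 2*3 + 2/2 - 0 = 7.00
OB = -1600 * 7.00 / 38 = -294.74%


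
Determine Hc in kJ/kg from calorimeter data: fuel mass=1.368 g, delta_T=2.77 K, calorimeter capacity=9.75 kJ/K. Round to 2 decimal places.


Hc = C_cal * delta_T / m_fuel
Q_released = 9.75 * 2.77 = 27.0075 kJ
m_fuel = 1.368 g = 1.368/1000 kg = 0.001368 kg
Hc = 27.0075 / 0.001368 = 19742.32 kJ/kg


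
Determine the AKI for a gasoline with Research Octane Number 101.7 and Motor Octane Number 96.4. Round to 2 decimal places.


AKI = (RON + MON) / 2
AKI = (101.7 + 96.4) / 2
AKI = 198.1 / 2 = 99.05


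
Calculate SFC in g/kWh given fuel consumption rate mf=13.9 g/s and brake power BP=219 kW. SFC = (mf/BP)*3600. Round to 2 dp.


SFC = (mf / BP) * 3600
Rate = 13.9 / 219 = 0.063470 g/(s*kW)
SFC = 0.063470 * 3600 = 228.49 g/kWh


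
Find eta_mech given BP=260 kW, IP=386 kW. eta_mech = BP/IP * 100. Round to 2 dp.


eta_mech = (BP / IP) * 100
Ratio = 260 / 386 = 0.6736
eta_mech = 0.6736 * 100 = 67.36%


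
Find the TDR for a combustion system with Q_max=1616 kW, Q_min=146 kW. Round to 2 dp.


TDR = Q_max / Q_min
TDR = 1616 / 146 = 11.07


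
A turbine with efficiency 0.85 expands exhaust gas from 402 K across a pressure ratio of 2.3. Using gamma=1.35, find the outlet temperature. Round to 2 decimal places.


T_out = T_in * (1 - eta * (1 - PR^(-(gamma-1)/gamma)))
Exponent = -(1.35-1)/1.35 = -0.25925926
PR^exp = 2.3^(-0.25925926) = 0.80578413
Factor = 1 - 0.85*(1 - 0.80578413) = 0.83491651
T_out = 402 * 0.83491651 = 335.64 K


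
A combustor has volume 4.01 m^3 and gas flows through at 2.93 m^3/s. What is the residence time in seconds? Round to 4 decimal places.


tau = V / Q_flow
tau = 4.01 / 2.93 = 1.3686 s


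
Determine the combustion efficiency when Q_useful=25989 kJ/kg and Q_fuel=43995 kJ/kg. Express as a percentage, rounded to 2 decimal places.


Efficiency = (Q_useful / Q_fuel) * 100
Efficiency = (25989 / 43995) * 100
Efficiency = 0.5907 * 100 = 59.07%


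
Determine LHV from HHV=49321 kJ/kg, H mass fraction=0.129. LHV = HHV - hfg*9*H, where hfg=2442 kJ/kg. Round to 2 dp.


LHV = HHV - hfg * 9 * H
Water correction = 2442 * 9 * 0.129 = 2835.162 kJ/kg
LHV = 49321 - 2835.162 = 46485.84 kJ/kg


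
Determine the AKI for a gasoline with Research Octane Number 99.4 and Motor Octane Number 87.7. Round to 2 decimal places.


AKI = (RON + MON) / 2
AKI = (99.4 + 87.7) / 2
AKI = 187.1 / 2 = 93.55


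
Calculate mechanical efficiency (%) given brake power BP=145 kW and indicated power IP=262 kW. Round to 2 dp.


eta_mech = (BP / IP) * 100
Ratio = 145 / 262 = 0.5534
eta_mech = 0.5534 * 100 = 55.34%


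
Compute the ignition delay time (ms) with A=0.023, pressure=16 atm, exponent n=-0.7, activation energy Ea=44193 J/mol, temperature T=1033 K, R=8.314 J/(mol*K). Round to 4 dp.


tau = A * P^n * exp(Ea/(R*T))
P^n = 16^(-0.7) = 0.14358729
Ea/(R*T) = 44193/(8.314*1033) = 5.145684
exp(Ea/(R*T)) = 171.688941
tau = 0.023 * 0.14358729 * 171.688941 = 0.5670 ms


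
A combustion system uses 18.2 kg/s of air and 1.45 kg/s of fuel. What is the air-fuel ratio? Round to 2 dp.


AFR = m_air / m_fuel
AFR = 18.2 / 1.45 = 12.55


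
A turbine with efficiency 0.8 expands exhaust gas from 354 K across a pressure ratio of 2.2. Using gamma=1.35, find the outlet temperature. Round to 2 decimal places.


T_out = T_in * (1 - eta * (1 - PR^(-(gamma-1)/gamma)))
Exponent = -(1.35-1)/1.35 = -0.25925926
PR^exp = 2.2^(-0.25925926) = 0.81512413
Factor = 1 - 0.8*(1 - 0.81512413) = 0.85209930
T_out = 354 * 0.85209930 = 301.64 K


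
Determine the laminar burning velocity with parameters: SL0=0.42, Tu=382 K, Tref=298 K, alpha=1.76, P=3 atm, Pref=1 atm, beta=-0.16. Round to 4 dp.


SL = SL0 * (Tu/Tref)^alpha * (P/Pref)^beta
T ratio = 382/298 = 1.28187919
(T ratio)^alpha = 1.28187919^1.76 = 1.548142
(P/Pref)^beta = 3^(-0.16) = 0.838804
SL = 0.42 * 1.548142 * 0.838804 = 0.5454 m/s


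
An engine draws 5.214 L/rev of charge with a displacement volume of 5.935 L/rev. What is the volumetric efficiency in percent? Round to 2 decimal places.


eta_v = (V_actual / V_disp) * 100
Ratio = 5.214 / 5.935 = 0.8785
eta_v = 0.8785 * 100 = 87.85%


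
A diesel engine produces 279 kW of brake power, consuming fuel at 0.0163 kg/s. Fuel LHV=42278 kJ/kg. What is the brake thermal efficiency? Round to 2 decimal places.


eta_BTE = (BP / (mf * LHV)) * 100
Denominator = 0.0163 * 42278 = 689.1314 kW
eta_BTE = (279 / 689.1314) * 100 = 40.49%


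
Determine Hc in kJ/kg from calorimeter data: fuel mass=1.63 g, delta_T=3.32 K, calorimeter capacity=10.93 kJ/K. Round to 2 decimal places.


Hc = C_cal * delta_T / m_fuel
Q_released = 10.93 * 3.32 = 36.2876 kJ
m_fuel = 1.63 g = 1.63/1000 kg = 0.001630 kg
Hc = 36.2876 / 0.001630 = 22262.33 kJ/kg


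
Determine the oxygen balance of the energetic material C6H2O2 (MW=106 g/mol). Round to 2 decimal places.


OB = -1600 * (2C + H/2 - O) / MW
Inner = 2*6 + 2/2 - 2 = 11.00
OB = -1600 * 11.00 / 106 = -166.04%


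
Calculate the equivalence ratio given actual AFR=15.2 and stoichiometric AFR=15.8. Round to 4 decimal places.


phi = AFR_stoich / AFR_actual
phi = 15.8 / 15.2 = 1.0395


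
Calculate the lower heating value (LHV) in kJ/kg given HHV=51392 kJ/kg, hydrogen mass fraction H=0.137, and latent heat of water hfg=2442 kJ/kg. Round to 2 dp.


LHV = HHV - hfg * 9 * H
Water correction = 2442 * 9 * 0.137 = 3010.986 kJ/kg
LHV = 51392 - 3010.986 = 48381.01 kJ/kg


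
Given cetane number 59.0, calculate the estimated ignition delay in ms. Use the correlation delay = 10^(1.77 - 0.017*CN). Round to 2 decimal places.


delay = 10^(1.77 - 0.017*CN)
Exponent = 1.77 - 0.017*59.0 = 0.7670
delay = 10^0.7670 = 5.85 ms


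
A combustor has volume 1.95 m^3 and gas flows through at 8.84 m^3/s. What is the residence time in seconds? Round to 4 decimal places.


tau = V / Q_flow
tau = 1.95 / 8.84 = 0.2206 s


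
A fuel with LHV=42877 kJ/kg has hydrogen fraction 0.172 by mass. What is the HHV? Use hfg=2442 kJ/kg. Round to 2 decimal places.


HHV = LHV + hfg * 9 * H
Water addition = 2442 * 9 * 0.172 = 3780.216 kJ/kg
HHV = 42877 + 3780.216 = 46657.22 kJ/kg


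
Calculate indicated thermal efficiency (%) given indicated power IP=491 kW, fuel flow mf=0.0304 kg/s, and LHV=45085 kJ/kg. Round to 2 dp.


eta_ith = (IP / (mf * LHV)) * 100
Denominator = 0.0304 * 45085 = 1370.5840 kW
eta_ith = (491 / 1370.5840) * 100 = 35.82%


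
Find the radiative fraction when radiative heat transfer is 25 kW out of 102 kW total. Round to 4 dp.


f_rad = Q_rad / Q_total
f_rad = 25 / 102 = 0.2451


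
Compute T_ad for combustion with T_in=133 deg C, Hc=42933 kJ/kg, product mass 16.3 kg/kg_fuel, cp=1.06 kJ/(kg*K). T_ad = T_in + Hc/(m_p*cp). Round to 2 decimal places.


T_ad = T_in + Hc / (m_p * cp)
Denominator = 16.3 * 1.06 = 17.2780
Temperature rise = 42933 / 17.2780 = 2484.84 K
T_ad = 133 + 2484.84 = 2617.84 deg C


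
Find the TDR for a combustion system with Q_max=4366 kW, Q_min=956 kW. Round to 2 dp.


TDR = Q_max / Q_min
TDR = 4366 / 956 = 4.57


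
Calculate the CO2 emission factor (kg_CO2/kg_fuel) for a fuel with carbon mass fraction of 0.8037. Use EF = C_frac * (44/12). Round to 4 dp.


EF = C_frac * (M_CO2 / M_C)
EF = 0.8037 * (44/12)
EF = 0.8037 * 3.666667 = 2.9469 kg_CO2/kg_fuel


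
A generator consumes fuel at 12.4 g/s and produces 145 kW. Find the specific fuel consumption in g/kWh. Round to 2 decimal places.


SFC = (mf / BP) * 3600
Rate = 12.4 / 145 = 0.085517 g/(s*kW)
SFC = 0.085517 * 3600 = 307.86 g/kWh


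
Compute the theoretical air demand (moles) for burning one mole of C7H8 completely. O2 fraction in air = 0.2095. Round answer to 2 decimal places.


Balanced combustion: C7H8 + 9 O2 -> 7 CO2 + 4 H2O
O2 needed = C + H/4 = 7 + 8/4 = 9.00 moles
Air moles = O2 / 0.2095 = 9.00 / 0.2095 = 42.96 moles air


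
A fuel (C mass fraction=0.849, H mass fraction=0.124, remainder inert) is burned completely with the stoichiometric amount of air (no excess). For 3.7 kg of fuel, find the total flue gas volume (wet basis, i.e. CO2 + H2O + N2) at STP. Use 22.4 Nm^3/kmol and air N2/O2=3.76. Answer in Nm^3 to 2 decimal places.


Per kg fuel: CO2 = (C/12 kmol)*22.4 = (0.849/12)*22.4 = 1.58480 Nm^3
Per kg fuel: H2O = (H/2 kmol)*22.4 = (0.124/2)*22.4 = 1.38880 Nm^3
O2 needed per kg fuel = C/12 + H/4 = 0.849/12 + 0.124/4 = 0.10175000 kmol
Per kg fuel: N2 = O2*3.76*22.4 = 0.10175000*3.76*22.4 = 8.56979 Nm^3
Total per kg = 1.58480 + 1.38880 + 8.56979 = 11.54339 Nm^3
Total = 11.54339 * 3.7 = 42.71 Nm^3


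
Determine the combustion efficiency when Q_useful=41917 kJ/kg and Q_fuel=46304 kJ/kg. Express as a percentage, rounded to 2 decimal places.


Efficiency = (Q_useful / Q_fuel) * 100
Efficiency = (41917 / 46304) * 100
Efficiency = 0.9053 * 100 = 90.53%


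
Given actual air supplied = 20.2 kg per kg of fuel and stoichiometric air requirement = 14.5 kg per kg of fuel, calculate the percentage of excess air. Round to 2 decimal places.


Excess air = actual - stoichiometric = 20.2 - 14.5 = 5.70 kg/kg fuel
Excess air % = (excess / stoich) * 100 = (5.70 / 14.5) * 100 = 39.31%


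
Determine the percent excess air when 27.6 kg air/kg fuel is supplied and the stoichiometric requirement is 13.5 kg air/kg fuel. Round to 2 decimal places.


Excess air = actual - stoichiometric = 27.6 - 13.5 = 14.10 kg/kg fuel
Excess air % = (excess / stoich) * 100 = (14.10 / 13.5) * 100 = 104.44%


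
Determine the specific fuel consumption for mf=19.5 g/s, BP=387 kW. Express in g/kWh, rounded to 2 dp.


SFC = (mf / BP) * 3600
Rate = 19.5 / 387 = 0.050388 g/(s*kW)
SFC = 0.050388 * 3600 = 181.40 g/kWh


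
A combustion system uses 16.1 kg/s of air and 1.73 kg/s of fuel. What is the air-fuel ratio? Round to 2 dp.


AFR = m_air / m_fuel
AFR = 16.1 / 1.73 = 9.31


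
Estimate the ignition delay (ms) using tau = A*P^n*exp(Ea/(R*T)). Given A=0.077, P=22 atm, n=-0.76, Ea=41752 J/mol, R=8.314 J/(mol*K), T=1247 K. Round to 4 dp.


tau = A * P^n * exp(Ea/(R*T))
P^n = 22^(-0.76) = 0.09544623
Ea/(R*T) = 41752/(8.314*1247) = 4.027178
exp(Ea/(R*T)) = 56.102359
tau = 0.077 * 0.09544623 * 56.102359 = 0.4123 ms


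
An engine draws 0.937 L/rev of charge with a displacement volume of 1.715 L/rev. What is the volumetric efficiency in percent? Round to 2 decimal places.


eta_v = (V_actual / V_disp) * 100
Ratio = 0.937 / 1.715 = 0.5464
eta_v = 0.5464 * 100 = 54.64%


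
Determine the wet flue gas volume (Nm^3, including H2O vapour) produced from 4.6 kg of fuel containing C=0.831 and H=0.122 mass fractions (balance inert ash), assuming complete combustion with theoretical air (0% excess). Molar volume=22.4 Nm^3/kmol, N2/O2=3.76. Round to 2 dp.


Per kg fuel: CO2 = (C/12 kmol)*22.4 = (0.831/12)*22.4 = 1.55120 Nm^3
Per kg fuel: H2O = (H/2 kmol)*22.4 = (0.122/2)*22.4 = 1.36640 Nm^3
O2 needed per kg fuel = C/12 + H/4 = 0.831/12 + 0.122/4 = 0.09975000 kmol
Per kg fuel: N2 = O2*3.76*22.4 = 0.09975000*3.76*22.4 = 8.40134 Nm^3
Total per kg = 1.55120 + 1.36640 + 8.40134 = 11.31894 Nm^3
Total = 11.31894 * 4.6 = 52.07 Nm^3


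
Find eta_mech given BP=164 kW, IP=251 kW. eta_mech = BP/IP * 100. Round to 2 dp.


eta_mech = (BP / IP) * 100
Ratio = 164 / 251 = 0.6534
eta_mech = 0.6534 * 100 = 65.34%


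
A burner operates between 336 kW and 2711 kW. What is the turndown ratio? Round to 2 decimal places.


TDR = Q_max / Q_min
TDR = 2711 / 336 = 8.07


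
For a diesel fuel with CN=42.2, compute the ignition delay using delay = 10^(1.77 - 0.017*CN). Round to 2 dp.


delay = 10^(1.77 - 0.017*CN)
Exponent = 1.77 - 0.017*42.2 = 1.0526
delay = 10^1.0526 = 11.29 ms


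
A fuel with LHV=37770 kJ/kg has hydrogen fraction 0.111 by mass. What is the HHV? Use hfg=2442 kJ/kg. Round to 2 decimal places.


HHV = LHV + hfg * 9 * H
Water addition = 2442 * 9 * 0.111 = 2439.558 kJ/kg
HHV = 37770 + 2439.558 = 40209.56 kJ/kg


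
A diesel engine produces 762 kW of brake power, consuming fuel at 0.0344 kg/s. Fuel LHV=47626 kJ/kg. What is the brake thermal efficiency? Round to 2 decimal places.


eta_BTE = (BP / (mf * LHV)) * 100
Denominator = 0.0344 * 47626 = 1638.3344 kW
eta_BTE = (762 / 1638.3344) * 100 = 46.51%


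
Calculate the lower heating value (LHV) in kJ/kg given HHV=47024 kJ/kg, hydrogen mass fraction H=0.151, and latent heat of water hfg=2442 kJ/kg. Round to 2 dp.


LHV = HHV - hfg * 9 * H
Water correction = 2442 * 9 * 0.151 = 3318.678 kJ/kg
LHV = 47024 - 3318.678 = 43705.32 kJ/kg


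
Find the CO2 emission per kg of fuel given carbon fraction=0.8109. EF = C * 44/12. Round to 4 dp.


EF = C_frac * (M_CO2 / M_C)
EF = 0.8109 * (44/12)
EF = 0.8109 * 3.666667 = 2.9733 kg_CO2/kg_fuel


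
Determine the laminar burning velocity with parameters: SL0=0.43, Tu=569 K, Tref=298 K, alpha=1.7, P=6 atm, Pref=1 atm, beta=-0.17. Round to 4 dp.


SL = SL0 * (Tu/Tref)^alpha * (P/Pref)^beta
T ratio = 569/298 = 1.90939597
(T ratio)^alpha = 1.90939597^1.7 = 3.002778
(P/Pref)^beta = 6^(-0.17) = 0.737419
SL = 0.43 * 3.002778 * 0.737419 = 0.9522 m/s


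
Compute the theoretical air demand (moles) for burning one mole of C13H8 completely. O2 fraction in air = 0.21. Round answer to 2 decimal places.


Balanced combustion: C13H8 + 15 O2 -> 13 CO2 + 4 H2O
O2 needed = C + H/4 = 13 + 8/4 = 15.00 moles
Air moles = O2 / 0.21 = 15.00 / 0.21 = 71.43 moles air


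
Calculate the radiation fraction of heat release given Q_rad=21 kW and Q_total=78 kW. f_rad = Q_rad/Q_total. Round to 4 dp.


f_rad = Q_rad / Q_total
f_rad = 21 / 78 = 0.2692


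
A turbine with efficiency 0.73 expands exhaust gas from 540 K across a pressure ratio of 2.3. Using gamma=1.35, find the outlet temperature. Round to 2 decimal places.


T_out = T_in * (1 - eta * (1 - PR^(-(gamma-1)/gamma)))
Exponent = -(1.35-1)/1.35 = -0.25925926
PR^exp = 2.3^(-0.25925926) = 0.80578413
Factor = 1 - 0.73*(1 - 0.80578413) = 0.85822241
T_out = 540 * 0.85822241 = 463.44 K


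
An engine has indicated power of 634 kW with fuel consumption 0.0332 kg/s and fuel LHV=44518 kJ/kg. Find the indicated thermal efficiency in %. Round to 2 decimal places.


eta_ith = (IP / (mf * LHV)) * 100
Denominator = 0.0332 * 44518 = 1477.9976 kW
eta_ith = (634 / 1477.9976) * 100 = 42.90%


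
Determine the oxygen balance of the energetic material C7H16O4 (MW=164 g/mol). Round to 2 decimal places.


OB = -1600 * (2C + H/2 - O) / MW
Inner = 2*7 + 16/2 - 4 = 18.00
OB = -1600 * 18.00 / 164 = -175.61%


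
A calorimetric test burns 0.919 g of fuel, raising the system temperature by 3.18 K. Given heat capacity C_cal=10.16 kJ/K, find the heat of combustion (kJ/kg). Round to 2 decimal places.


Hc = C_cal * delta_T / m_fuel
Q_released = 10.16 * 3.18 = 32.3088 kJ
m_fuel = 0.919 g = 0.919/1000 kg = 0.000919 kg
Hc = 32.3088 / 0.000919 = 35156.47 kJ/kg


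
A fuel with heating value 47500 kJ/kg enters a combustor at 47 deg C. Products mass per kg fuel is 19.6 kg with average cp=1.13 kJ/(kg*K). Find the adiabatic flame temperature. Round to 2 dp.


T_ad = T_in + Hc / (m_p * cp)
Denominator = 19.6 * 1.13 = 22.1480
Temperature rise = 47500 / 22.1480 = 2144.66 K
T_ad = 47 + 2144.66 = 2191.66 deg C


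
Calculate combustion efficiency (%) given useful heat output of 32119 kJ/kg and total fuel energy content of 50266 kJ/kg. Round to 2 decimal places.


Efficiency = (Q_useful / Q_fuel) * 100
Efficiency = (32119 / 50266) * 100
Efficiency = 0.6390 * 100 = 63.90%


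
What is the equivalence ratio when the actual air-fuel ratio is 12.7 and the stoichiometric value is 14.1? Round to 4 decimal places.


phi = AFR_stoich / AFR_actual
phi = 14.1 / 12.7 = 1.1102


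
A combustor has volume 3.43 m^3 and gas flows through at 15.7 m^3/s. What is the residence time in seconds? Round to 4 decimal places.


tau = V / Q_flow
tau = 3.43 / 15.7 = 0.2185 s


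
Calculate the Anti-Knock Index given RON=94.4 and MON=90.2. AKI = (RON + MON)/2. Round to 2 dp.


AKI = (RON + MON) / 2
AKI = (94.4 + 90.2) / 2
AKI = 184.6 / 2 = 92.30


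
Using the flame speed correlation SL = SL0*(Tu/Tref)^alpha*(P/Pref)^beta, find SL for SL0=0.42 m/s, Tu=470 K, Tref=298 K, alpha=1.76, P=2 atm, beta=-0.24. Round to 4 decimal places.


SL = SL0 * (Tu/Tref)^alpha * (P/Pref)^beta
T ratio = 470/298 = 1.57718121
(T ratio)^alpha = 1.57718121^1.76 = 2.229829
(P/Pref)^beta = 2^(-0.24) = 0.846745
SL = 0.42 * 2.229829 * 0.846745 = 0.7930 m/s


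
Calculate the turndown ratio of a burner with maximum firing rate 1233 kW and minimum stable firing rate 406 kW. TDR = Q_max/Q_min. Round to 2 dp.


TDR = Q_max / Q_min
TDR = 1233 / 406 = 3.04


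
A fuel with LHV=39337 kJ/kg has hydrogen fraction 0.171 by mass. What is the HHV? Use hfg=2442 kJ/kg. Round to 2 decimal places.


HHV = LHV + hfg * 9 * H
Water addition = 2442 * 9 * 0.171 = 3758.238 kJ/kg
HHV = 39337 + 3758.238 = 43095.24 kJ/kg


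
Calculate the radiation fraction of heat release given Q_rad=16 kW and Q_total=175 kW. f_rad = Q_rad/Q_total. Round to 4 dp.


f_rad = Q_rad / Q_total
f_rad = 16 / 175 = 0.0914


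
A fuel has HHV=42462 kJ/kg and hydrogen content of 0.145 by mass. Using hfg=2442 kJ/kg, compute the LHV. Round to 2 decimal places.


LHV = HHV - hfg * 9 * H
Water correction = 2442 * 9 * 0.145 = 3186.810 kJ/kg
LHV = 42462 - 3186.810 = 39275.19 kJ/kg


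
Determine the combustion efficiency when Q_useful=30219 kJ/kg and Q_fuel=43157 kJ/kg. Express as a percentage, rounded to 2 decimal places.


Efficiency = (Q_useful / Q_fuel) * 100
Efficiency = (30219 / 43157) * 100
Efficiency = 0.7002 * 100 = 70.02%


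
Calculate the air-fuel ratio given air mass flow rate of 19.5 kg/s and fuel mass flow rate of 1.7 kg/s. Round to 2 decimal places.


AFR = m_air / m_fuel
AFR = 19.5 / 1.7 = 11.47


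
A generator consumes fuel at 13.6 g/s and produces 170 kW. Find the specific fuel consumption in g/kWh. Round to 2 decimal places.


SFC = (mf / BP) * 3600
Rate = 13.6 / 170 = 0.080000 g/(s*kW)
SFC = 0.080000 * 3600 = 288.00 g/kWh


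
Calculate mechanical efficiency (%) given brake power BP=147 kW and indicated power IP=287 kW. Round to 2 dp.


eta_mech = (BP / IP) * 100
Ratio = 147 / 287 = 0.5122
eta_mech = 0.5122 * 100 = 51.22%


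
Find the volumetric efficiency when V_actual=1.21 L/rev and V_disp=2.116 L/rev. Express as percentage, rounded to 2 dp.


eta_v = (V_actual / V_disp) * 100
Ratio = 1.21 / 2.116 = 0.5718
eta_v = 0.5718 * 100 = 57.18%


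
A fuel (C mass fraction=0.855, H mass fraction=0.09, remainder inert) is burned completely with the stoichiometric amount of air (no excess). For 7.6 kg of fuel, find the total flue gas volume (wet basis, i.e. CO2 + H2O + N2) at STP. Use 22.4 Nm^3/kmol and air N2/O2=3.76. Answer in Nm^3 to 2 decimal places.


Per kg fuel: CO2 = (C/12 kmol)*22.4 = (0.855/12)*22.4 = 1.59600 Nm^3
Per kg fuel: H2O = (H/2 kmol)*22.4 = (0.09/2)*22.4 = 1.00800 Nm^3
O2 needed per kg fuel = C/12 + H/4 = 0.855/12 + 0.09/4 = 0.09375000 kmol
Per kg fuel: N2 = O2*3.76*22.4 = 0.09375000*3.76*22.4 = 7.89600 Nm^3
Total per kg = 1.59600 + 1.00800 + 7.89600 = 10.50000 Nm^3
Total = 10.50000 * 7.6 = 79.80 Nm^3


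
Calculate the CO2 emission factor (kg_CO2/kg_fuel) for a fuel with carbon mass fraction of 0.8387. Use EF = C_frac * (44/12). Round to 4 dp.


EF = C_frac * (M_CO2 / M_C)
EF = 0.8387 * (44/12)
EF = 0.8387 * 3.666667 = 3.0752 kg_CO2/kg_fuel


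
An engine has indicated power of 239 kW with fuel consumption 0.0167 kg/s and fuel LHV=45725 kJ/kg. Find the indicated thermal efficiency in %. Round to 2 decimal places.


eta_ith = (IP / (mf * LHV)) * 100
Denominator = 0.0167 * 45725 = 763.6075 kW
eta_ith = (239 / 763.6075) * 100 = 31.30%


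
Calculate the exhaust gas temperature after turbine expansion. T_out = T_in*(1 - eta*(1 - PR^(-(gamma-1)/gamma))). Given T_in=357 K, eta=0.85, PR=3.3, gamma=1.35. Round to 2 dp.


T_out = T_in * (1 - eta * (1 - PR^(-(gamma-1)/gamma)))
Exponent = -(1.35-1)/1.35 = -0.25925926
PR^exp = 3.3^(-0.25925926) = 0.73378775
Factor = 1 - 0.85*(1 - 0.73378775) = 0.77371959
T_out = 357 * 0.77371959 = 276.22 K


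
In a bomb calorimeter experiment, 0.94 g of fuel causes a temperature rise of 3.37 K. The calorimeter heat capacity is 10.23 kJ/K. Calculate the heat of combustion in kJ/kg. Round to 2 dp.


Hc = C_cal * delta_T / m_fuel
Q_released = 10.23 * 3.37 = 34.4751 kJ
m_fuel = 0.94 g = 0.94/1000 kg = 0.000940 kg
Hc = 34.4751 / 0.000940 = 36675.64 kJ/kg


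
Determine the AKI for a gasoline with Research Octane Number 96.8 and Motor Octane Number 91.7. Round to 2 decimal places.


AKI = (RON + MON) / 2
AKI = (96.8 + 91.7) / 2
AKI = 188.5 / 2 = 94.25


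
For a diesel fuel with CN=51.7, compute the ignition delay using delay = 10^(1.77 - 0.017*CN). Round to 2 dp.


delay = 10^(1.77 - 0.017*CN)
Exponent = 1.77 - 0.017*51.7 = 0.8911
delay = 10^0.8911 = 7.78 ms


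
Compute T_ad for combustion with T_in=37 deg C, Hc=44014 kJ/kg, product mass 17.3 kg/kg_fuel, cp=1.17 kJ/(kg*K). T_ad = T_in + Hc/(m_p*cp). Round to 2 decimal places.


T_ad = T_in + Hc / (m_p * cp)
Denominator = 17.3 * 1.17 = 20.2410
Temperature rise = 44014 / 20.2410 = 2174.50 K
T_ad = 37 + 2174.50 = 2211.50 deg C


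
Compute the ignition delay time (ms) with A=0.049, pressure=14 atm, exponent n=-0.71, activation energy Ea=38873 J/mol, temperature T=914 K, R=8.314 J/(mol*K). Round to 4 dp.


tau = A * P^n * exp(Ea/(R*T))
P^n = 14^(-0.71) = 0.15354974
Ea/(R*T) = 38873/(8.314*914) = 5.115544
exp(Ea/(R*T)) = 166.591417
tau = 0.049 * 0.15354974 * 166.591417 = 1.2534 ms


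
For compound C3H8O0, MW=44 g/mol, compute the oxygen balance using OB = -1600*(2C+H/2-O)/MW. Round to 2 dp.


OB = -1600 * (2C + H/2 - O) / MW
Inner = 2*3 + 8/2 - 0 = 10.00
OB = -1600 * 10.00 / 44 = -363.64%


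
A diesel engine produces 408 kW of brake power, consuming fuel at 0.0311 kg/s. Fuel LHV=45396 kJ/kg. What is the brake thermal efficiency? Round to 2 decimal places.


eta_BTE = (BP / (mf * LHV)) * 100
Denominator = 0.0311 * 45396 = 1411.8156 kW
eta_BTE = (408 / 1411.8156) * 100 = 28.90%


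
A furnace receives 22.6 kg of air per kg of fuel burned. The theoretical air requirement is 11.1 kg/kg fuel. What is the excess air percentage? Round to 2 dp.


Excess air = actual - stoichiometric = 22.6 - 11.1 = 11.50 kg/kg fuel
Excess air % = (excess / stoich) * 100 = (11.50 / 11.1) * 100 = 103.60%


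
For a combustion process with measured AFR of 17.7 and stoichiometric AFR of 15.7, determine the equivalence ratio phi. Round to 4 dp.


phi = AFR_stoich / AFR_actual
phi = 15.7 / 17.7 = 0.8870


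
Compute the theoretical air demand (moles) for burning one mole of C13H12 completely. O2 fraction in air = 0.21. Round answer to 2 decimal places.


Balanced combustion: C13H12 + 16 O2 -> 13 CO2 + 6 H2O
O2 needed = C + H/4 = 13 + 12/4 = 16.00 moles
Air moles = O2 / 0.21 = 16.00 / 0.21 = 76.19 moles air


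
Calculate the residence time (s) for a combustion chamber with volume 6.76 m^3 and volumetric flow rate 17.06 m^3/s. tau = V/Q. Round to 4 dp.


tau = V / Q_flow
tau = 6.76 / 17.06 = 0.3962 s


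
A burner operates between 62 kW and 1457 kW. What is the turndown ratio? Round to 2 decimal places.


TDR = Q_max / Q_min
TDR = 1457 / 62 = 23.50


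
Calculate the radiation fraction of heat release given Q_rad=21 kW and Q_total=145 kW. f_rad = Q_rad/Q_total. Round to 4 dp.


f_rad = Q_rad / Q_total
f_rad = 21 / 145 = 0.1448
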